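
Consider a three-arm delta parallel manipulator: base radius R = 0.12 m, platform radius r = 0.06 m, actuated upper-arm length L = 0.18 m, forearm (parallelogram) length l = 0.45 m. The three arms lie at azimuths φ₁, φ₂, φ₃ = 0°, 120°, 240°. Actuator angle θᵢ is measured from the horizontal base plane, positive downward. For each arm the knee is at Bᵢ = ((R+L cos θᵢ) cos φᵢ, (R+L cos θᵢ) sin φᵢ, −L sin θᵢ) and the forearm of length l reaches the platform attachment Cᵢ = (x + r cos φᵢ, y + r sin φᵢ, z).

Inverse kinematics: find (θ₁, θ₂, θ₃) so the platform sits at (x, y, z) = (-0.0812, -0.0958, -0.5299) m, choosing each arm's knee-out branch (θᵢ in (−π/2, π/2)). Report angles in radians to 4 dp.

θ₁ = 1.0473, θ₂ = 0.9601, θ₃ = 0.5238

arm 1 (φ=0.0°): x'=-0.0812, y'=-0.0958
  A=0.1412, B=-0.5299, C=(l²−L²−A²−y'²−z²)/(2L)=-0.3884
  θ1 = atan2(B,A) + arccos(C/0.5484) = 1.0473
φ2=120.0° → target in arm frame (-0.0424, 0.1182)
  A cos θ + B sin θ = C:  0.1024·cos θ + -0.5299·sin θ = -0.3754
  √(A²+B²)=0.5397;  θ2 = -1.3800+2.3401 ≈ 0.9601
φ3=240.0° → target in arm frame (0.1236, -0.0224)
  e−x'=-0.0636;  (l²−L²−(e−x')²−y'²−z²)/2L = -0.3201
  γ=atan2(-0.5299,-0.0636)=-1.6902;  ψ=arccos(-0.5998)=2.2140;  θ3=γ+ψ≈0.5238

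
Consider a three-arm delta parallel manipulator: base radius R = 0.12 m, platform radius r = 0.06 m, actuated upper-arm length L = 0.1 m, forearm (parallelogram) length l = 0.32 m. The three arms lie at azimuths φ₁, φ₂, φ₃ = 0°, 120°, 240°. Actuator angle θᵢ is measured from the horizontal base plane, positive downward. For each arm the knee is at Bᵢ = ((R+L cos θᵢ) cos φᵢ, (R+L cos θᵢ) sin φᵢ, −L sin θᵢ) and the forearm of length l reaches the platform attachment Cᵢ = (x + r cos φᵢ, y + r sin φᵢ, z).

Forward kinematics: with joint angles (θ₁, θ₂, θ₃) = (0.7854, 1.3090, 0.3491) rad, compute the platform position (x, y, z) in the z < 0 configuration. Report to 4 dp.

(0.0131, -0.1243, -0.3411)

arm 1 at φ=0.0°: (R−r)+L cos θ1 = 0.1307;  centre 1 = (0.1307, 0.0000, -0.0707)
centre 2 = (0.0859·cos120.0°, 0.0859·sin120.0°, -0.0966) = (-0.0429, 0.0744, -0.0966)
arm 3 at φ=240.0°: (R−r)+L cos θ3 = 0.1540;  centre 3 = (-0.0770, -0.1333, -0.0342)
eliminate P² terms by subtracting sphere 1 from 2 and 3
linear system: -0.3473x+0.1488y = -0.0054−-0.0518z; -0.4154x+-0.2667y = 0.0028−0.0730z
det = 0.1544;  x = 0.0066+-0.0191z,  y = -0.0207+0.3035z
into |P−centre ₁|² = l²: 1.0925z² + 0.1336z + -0.0816 = 0;  Δ = 0.3743;  z = -0.3411 or 0.2189 → z<0 root = -0.3411
x = 0.0131, y = -0.1243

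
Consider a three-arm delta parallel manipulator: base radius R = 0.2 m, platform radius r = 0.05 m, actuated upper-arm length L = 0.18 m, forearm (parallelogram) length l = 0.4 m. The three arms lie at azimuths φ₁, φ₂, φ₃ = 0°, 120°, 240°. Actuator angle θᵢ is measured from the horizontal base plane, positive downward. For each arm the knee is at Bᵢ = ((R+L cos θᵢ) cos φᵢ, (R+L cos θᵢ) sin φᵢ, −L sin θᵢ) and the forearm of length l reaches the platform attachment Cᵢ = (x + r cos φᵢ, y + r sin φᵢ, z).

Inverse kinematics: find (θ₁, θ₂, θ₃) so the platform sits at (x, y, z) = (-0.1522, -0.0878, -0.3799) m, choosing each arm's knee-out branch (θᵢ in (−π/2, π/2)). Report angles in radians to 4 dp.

arm 1 (φ=0.0°): x'=-0.1522, y'=-0.0878
  A cos θ + B sin θ = C:  0.3022·cos θ + -0.3799·sin θ = -0.3215
  √(A²+B²)=0.4854;  θ1 = -0.8988+2.2948 ≈ 1.3960
arm 2 (φ=120.0°): x'=0.0001, y'=0.1757
  A=0.1499, B=-0.3799, C=(l²−L²−A²−y'²−z²)/(2L)=-0.1947
  γ=atan2(-0.3799,0.1499)=-1.1949;  ψ=arccos(-0.4766)=2.0676;  θ2=γ+ψ≈0.8727
rotate P by −φ3: (0.1521, -0.0879, -0.3799)
  A=-0.0021, B=-0.3799, C=(l²−L²−A²−y'²−z²)/(2L)=-0.0679
  √(A²+B²)=0.3799;  θ3 = -1.5764+1.7506 ≈ 0.1742

θ₁ = 1.3960, θ₂ = 0.8727, θ₃ = 0.1742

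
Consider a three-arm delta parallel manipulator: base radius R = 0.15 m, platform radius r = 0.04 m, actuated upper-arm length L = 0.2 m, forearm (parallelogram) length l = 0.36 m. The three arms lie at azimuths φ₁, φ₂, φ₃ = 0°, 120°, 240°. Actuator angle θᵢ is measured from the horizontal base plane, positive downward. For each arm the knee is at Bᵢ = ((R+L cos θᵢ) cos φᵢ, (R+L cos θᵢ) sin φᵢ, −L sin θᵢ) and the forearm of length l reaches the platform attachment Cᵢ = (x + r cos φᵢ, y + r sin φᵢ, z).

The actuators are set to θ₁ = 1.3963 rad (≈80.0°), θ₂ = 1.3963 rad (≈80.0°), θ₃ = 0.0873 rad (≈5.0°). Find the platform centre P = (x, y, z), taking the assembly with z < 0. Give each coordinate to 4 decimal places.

arm 1 at φ=0.0°: (R−r)+L cos θ1 = 0.1447;  O1 = (0.1447, 0.0000, -0.1970)
φ2=120.0°: virtual centre (-0.0724, 0.1253, -0.1970), radius l
O3 = (0.3092·cos240.0°, 0.3092·sin240.0°, -0.0174) = (-0.1546, -0.2678, -0.0174)
|O₂|²−|O₁|² = 0.0000;  |O₃|²−|O₁|² = 0.0362
plane₁₂: -0.4342x+0.2507y+0.0000z = 0.0000
Cramer: x(z) = -0.0237+0.2352z;  y(z) = -0.0411+0.4074z
quadratic in z: (1.2213)z²+(0.2812)z+(-0.0607)=0, √Δ=0.6131 → z ∈ {-0.3661, 0.1359}; z = -0.3661 (taking z<0)
x = -0.1098, y = -0.1902

(-0.1098, -0.1902, -0.3661)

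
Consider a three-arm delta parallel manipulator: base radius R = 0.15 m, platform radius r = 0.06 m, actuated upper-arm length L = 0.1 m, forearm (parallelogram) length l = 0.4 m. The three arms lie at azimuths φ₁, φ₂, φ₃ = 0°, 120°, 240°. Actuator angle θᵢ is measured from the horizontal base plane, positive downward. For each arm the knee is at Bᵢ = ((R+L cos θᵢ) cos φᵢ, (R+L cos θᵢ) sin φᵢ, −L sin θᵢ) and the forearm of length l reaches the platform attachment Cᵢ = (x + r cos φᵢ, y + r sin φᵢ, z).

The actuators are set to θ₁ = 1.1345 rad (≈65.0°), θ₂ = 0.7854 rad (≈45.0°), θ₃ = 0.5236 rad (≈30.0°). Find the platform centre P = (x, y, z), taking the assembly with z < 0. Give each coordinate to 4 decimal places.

(-0.0744, -0.0335, -0.4315)

φ1=0.0°: virtual centre (0.1323, 0.0000, -0.0906), radius l
arm 2 at φ=120.0°: e+L cos θ2 = 0.1607;  O2 = (-0.0804, 0.1392, -0.0707)
φ3=240.0°: virtual centre (-0.0883, -0.1529, -0.0500), radius l
eliminate P² terms by subtracting sphere 1 from 2 and 3
[-0.4252 0.2784 0.0398]·P = 0.0051;  [-0.4411 -0.3059 0.0813]·P = 0.0080
det = 0.2529;  x = -0.0150+0.1377z,  y = -0.0045+0.0672z
quadratic in z: (1.0235)z²+(0.1401)z+(-0.1301)=0, √Δ=0.7431 → z ∈ {-0.4315, 0.2946}; z = -0.4315 (taking z<0)
x = -0.0744, y = -0.0335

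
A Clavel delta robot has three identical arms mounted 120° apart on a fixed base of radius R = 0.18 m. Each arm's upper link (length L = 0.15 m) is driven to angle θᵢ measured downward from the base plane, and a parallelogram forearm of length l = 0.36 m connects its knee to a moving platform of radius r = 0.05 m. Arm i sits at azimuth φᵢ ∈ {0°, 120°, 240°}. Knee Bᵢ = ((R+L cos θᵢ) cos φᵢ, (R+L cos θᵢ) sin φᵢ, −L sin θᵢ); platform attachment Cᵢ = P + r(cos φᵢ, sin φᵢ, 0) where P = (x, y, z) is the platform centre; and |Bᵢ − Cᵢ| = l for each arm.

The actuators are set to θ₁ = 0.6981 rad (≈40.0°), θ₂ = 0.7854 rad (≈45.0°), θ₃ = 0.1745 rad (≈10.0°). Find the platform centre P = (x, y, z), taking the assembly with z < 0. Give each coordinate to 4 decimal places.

(-0.0270, -0.0688, -0.3220)

arm 1 at φ=0.0°: e+L cos θ1 = 0.2449;  centre 1 = (0.2449, 0.0000, -0.0964)
arm 2 at φ=120.0°: e+L cos θ2 = 0.2361;  centre 2 = (-0.1180, 0.2044, -0.1061)
arm 3 at φ=240.0°: e+L cos θ3 = 0.2777;  centre 3 = (-0.1389, -0.2405, -0.0260)
eliminate P² terms by subtracting sphere 1 from 2 and 3
[-0.7259 0.4089 -0.0193]·P = -0.0023;  [-0.7675 -0.4810 0.1407]·P = 0.0085
Cramer: x(z) = -0.0036+0.0728z;  y(z) = -0.0120+0.1764z
quadratic in z: (1.0364)z²+(0.1524)z+(-0.0584)=0, √Δ=0.5151 → z ∈ {-0.3220, 0.1750}; z = -0.3220 (taking z<0)
x = -0.0270, y = -0.0688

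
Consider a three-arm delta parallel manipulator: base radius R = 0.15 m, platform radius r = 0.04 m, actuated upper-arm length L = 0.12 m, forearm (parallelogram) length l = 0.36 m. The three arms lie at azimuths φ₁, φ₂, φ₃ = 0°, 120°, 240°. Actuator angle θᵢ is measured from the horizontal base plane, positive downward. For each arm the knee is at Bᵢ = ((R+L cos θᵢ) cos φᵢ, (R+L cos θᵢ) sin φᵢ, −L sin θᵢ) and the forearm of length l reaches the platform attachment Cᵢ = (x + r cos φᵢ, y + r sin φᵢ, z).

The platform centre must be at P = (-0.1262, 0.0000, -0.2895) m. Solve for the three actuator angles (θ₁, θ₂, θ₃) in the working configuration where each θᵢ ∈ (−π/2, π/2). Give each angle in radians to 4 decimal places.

θ₁ = 0.9599, θ₂ = -0.0869, θ₃ = -0.0869

arm 1 (φ=0.0°): x'=-0.1262, y'=0.0000
  A cos θ + B sin θ = C:  0.2362·cos θ + -0.2895·sin θ = -0.1017
  γ=atan2(-0.2895,0.2362)=-0.8864;  ψ=arccos(-0.2721)=1.8464;  θ1=γ+ψ≈0.9599
arm 2 (φ=120.0°): x'=0.0631, y'=0.1093
  A=0.0469, B=-0.2895, C=(l²−L²−A²−y'²−z²)/(2L)=0.0719
  γ=atan2(-0.2895,0.0469)=-1.4102;  ψ=arccos(0.2450)=1.3233;  θ2=γ+ψ≈-0.0869
arm 3 (φ=240.0°): x'=0.0631, y'=-0.1093
  A=0.0469, B=-0.2895, C=(l²−L²−A²−y'²−z²)/(2L)=0.0719
  √(A²+B²)=0.2933;  θ3 = -1.4102+1.3233 ≈ -0.0869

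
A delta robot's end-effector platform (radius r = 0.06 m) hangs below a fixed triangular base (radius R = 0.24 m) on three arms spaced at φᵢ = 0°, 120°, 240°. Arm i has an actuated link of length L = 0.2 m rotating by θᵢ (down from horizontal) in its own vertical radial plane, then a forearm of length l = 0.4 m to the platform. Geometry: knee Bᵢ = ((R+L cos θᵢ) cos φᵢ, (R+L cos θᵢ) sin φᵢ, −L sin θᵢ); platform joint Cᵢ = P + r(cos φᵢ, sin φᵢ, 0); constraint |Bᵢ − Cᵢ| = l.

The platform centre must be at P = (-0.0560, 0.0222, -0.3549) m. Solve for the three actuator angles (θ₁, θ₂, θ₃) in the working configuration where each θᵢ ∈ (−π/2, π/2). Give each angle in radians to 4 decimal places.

rotate P by −φ1: (-0.0560, 0.0222, -0.3549)
  e−x'=0.2360;  (l²−L²−(e−x')²−y'²−z²)/2L = -0.1554
  γ=atan2(-0.3549,0.2360)=-0.9840;  ψ=arccos(-0.3645)=1.9439;  θ1=γ+ψ≈0.9599
φ2=120.0° → target in arm frame (0.0472, 0.0374)
  e−x'=0.1328;  (l²−L²−(e−x')²−y'²−z²)/2L = -0.0625
  θ2 = atan2(B,A) + arccos(C/0.3789) = 0.5236
arm 3 (φ=240.0°): x'=0.0088, y'=-0.0596
  A=0.1712, B=-0.3549, C=(l²−L²−A²−y'²−z²)/(2L)=-0.0971
  θ3 = atan2(B,A) + arccos(C/0.3940) = 0.6984

θ₁ = 0.9599, θ₂ = 0.5236, θ₃ = 0.6984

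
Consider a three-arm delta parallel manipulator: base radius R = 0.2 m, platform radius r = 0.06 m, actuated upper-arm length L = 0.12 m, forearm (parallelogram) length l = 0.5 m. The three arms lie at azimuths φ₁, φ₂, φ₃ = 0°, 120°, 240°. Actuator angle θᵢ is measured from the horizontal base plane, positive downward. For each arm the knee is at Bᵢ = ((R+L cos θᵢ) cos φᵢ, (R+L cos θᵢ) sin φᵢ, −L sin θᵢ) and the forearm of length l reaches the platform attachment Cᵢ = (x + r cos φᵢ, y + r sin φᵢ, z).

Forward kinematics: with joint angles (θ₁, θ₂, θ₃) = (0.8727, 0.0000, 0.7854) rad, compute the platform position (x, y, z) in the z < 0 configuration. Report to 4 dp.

(-0.0763, 0.1061, -0.4826)

φ1=0.0°: virtual centre (0.2171, 0.0000, -0.0919), radius l
centre 2 = (0.2600·cos120.0°, 0.2600·sin120.0°, 0.0000) = (-0.1300, 0.2252, 0.0000)
arm 3 at φ=240.0°: e+L cos θ3 = 0.2249;  centre 3 = (-0.1124, -0.1947, -0.0849)
subtract pairs → two planes through P
[-0.6943 0.4503 0.1839]·P = 0.0120;  [-0.6591 -0.3895 0.0142]·P = 0.0022
Cramer: x(z) = -0.0100+0.1375z;  y(z) = 0.0113-0.1963z
into |P−centre ₁|² = l²: 1.0574z² + 0.1170z + -0.1899 = 0;  Δ = 0.8167;  z = -0.4826 or 0.3720 → z<0 root = -0.4826
x = -0.0763, y = 0.1061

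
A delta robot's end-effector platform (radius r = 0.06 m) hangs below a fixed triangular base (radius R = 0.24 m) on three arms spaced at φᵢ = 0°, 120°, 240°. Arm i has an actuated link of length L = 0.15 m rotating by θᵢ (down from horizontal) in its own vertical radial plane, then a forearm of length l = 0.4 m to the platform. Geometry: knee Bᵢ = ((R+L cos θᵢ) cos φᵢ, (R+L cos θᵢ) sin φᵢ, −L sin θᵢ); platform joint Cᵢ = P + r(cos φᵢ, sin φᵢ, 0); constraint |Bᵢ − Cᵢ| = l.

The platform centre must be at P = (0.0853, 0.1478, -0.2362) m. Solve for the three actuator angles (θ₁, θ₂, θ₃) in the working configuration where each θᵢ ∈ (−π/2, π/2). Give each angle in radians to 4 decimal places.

φ1=0.0° → target in arm frame (0.0853, 0.1478)
  e−x'=0.0947;  (l²−L²−(e−x')²−y'²−z²)/2L = 0.1697
  √(A²+B²)=0.2545;  θ1 = -1.1895+0.8410 ≈ -0.3484
rotate P by −φ2: (0.0853, -0.1478, -0.2362)
  A cos θ + B sin θ = C:  0.0947·cos θ + -0.2362·sin θ = 0.1697
  √(A²+B²)=0.2545;  θ2 = -1.1897+0.8407 ≈ -0.3490
φ3=240.0° → target in arm frame (-0.1706, 0.0000)
  A cos θ + B sin θ = C:  0.3506·cos θ + -0.2362·sin θ = -0.1375
  √(A²+B²)=0.4228;  θ3 = -0.5928+1.9020 ≈ 1.3092

θ₁ = -0.3484, θ₂ = -0.3490, θ₃ = 1.3092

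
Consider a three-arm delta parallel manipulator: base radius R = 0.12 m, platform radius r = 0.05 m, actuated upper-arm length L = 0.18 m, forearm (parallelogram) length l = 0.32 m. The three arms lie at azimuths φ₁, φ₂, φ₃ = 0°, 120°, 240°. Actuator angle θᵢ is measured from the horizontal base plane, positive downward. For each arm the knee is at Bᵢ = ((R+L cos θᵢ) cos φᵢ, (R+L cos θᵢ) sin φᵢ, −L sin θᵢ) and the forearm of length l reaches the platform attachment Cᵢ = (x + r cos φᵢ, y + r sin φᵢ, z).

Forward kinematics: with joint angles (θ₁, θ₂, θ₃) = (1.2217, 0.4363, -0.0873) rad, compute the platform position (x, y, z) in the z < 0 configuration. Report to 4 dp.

(-0.1708, -0.0560, -0.2576)

φ1=0.0°: virtual centre (0.1316, 0.0000, -0.1691), radius l
arm 2 at φ=120.0°: e+L cos θ2 = 0.2331;  S2 = (-0.1166, 0.2019, -0.0761)
arm 3 at φ=240.0°: e+L cos θ3 = 0.2493;  S3 = (-0.1247, -0.2159, 0.0157)
eliminate P² terms by subtracting sphere 1 from 2 and 3
plane₁₂: -0.4963x+0.4038y+0.1862z = 0.0142
Cramer: x(z) = -0.0304+0.5452z;  y(z) = -0.0021+0.2091z
into |P−S₁|² = l²: 1.3410z² + 0.1608z + -0.0476 = 0;  Δ = 0.2810;  z = -0.2576 or 0.1377 → z<0 root = -0.2576
x = -0.1708, y = -0.0560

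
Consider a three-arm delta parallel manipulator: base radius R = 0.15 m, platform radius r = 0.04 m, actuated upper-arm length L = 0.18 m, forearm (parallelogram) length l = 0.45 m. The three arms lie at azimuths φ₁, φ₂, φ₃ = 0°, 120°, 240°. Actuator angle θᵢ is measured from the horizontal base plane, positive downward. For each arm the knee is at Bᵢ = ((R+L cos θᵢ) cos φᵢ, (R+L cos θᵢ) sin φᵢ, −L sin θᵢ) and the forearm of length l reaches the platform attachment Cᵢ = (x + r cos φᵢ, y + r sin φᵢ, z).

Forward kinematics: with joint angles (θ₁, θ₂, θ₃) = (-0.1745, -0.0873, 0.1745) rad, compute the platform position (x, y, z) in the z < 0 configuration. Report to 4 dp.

centre 1 = (0.2873·cos0.0°, 0.2873·sin0.0°, 0.0313) = (0.2873, 0.0000, 0.0313)
φ2=120.0°: virtual centre (-0.1447, 0.2506, 0.0157), radius l
φ3=240.0°: virtual centre (-0.1436, -0.2488, -0.0313), radius l
subtract pairs → two planes through P
plane₁₂: -0.8638x+0.5011y+-0.0311z = 0.0005
Cramer: x(z) = -0.0003-0.0907z;  y(z) = 0.0005-0.0942z
quadratic in z: (1.0171)z²+(-0.0105)z+(-0.1189)=0, √Δ=0.6954 → z ∈ {-0.3367, 0.3470}; z = -0.3367 (taking z<0)
x = 0.0303, y = 0.0322

(0.0303, 0.0322, -0.3367)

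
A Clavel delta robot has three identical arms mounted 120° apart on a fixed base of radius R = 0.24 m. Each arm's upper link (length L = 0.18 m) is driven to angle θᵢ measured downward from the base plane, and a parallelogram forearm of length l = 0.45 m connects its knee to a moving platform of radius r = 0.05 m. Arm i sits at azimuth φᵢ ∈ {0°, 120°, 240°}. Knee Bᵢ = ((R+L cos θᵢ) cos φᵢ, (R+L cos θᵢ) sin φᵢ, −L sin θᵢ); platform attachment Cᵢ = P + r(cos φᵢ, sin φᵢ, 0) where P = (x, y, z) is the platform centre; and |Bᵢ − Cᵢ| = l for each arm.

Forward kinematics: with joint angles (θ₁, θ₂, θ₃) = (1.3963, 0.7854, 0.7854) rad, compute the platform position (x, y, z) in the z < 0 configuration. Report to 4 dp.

(-0.1113, 0.0000, -0.4805)

φ1=0.0°: virtual centre (0.2213, 0.0000, -0.1773), radius l
S2 = (0.3173·cos120.0°, 0.3173·sin120.0°, -0.1273) = (-0.1586, 0.2748, -0.1273)
φ3=240.0°: virtual centre (-0.1586, -0.2748, -0.1273), radius l
subtract pairs → two planes through P
linear system: -0.7598x+0.5495y = 0.0365−0.1000z; -0.7598x+-0.5495y = 0.0365−0.1000z
Cramer: x(z) = -0.0480+0.1316z;  y(z) = 0.0000-0.0000z
quadratic in z: (1.0173)z²+(0.2837)z+(-0.0986)=0, √Δ=0.6939 → z ∈ {-0.4805, 0.2016}; z = -0.4805 (taking z<0)
x = -0.1113, y = 0.0000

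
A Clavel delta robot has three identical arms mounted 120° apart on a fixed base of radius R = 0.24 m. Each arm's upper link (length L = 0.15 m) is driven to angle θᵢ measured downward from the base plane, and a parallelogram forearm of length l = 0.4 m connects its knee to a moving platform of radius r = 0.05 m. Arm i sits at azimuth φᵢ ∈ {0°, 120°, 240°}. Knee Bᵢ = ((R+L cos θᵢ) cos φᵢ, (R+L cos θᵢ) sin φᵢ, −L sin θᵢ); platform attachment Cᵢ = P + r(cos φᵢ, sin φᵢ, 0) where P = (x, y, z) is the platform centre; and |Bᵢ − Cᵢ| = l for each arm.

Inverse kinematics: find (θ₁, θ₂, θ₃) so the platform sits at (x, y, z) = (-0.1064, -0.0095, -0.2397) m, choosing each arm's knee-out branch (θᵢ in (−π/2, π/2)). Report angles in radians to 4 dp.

φ1=0.0° → target in arm frame (-0.1064, -0.0095)
  e−x'=0.2964;  (l²−L²−(e−x')²−y'²−z²)/2L = -0.0263
  γ=atan2(-0.2397,0.2964)=-0.6800;  ψ=arccos(-0.0691)=1.6399;  θ1=γ+ψ≈0.9599
φ2=120.0° → target in arm frame (0.0450, 0.0969)
  A cos θ + B sin θ = C:  0.1450·cos θ + -0.2397·sin θ = 0.1654
  θ2 = atan2(B,A) + arccos(C/0.2802) = -0.0874
rotate P by −φ3: (0.0614, -0.0874, -0.2397)
  e−x'=0.1286;  (l²−L²−(e−x')²−y'²−z²)/2L = 0.1863
  √(A²+B²)=0.2720;  θ3 = -1.0785+0.8166 ≈ -0.2619

θ₁ = 0.9599, θ₂ = -0.0874, θ₃ = -0.2619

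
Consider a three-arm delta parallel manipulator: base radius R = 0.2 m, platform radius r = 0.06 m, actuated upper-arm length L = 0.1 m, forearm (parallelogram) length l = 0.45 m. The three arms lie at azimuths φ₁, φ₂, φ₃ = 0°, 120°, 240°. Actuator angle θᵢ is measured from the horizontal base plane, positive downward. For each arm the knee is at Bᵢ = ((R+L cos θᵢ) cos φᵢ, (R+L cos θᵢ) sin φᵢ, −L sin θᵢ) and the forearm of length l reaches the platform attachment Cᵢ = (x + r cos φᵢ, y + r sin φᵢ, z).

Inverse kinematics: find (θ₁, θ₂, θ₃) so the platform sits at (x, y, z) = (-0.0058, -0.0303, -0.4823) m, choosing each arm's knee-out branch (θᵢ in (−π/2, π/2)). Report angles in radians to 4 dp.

θ₁ = 0.9599, θ₂ = 1.0472, θ₃ = 0.7851

arm 1 (φ=0.0°): x'=-0.0058, y'=-0.0303
  A=0.1458, B=-0.4823, C=(l²−L²−A²−y'²−z²)/(2L)=-0.3114
  θ1 = atan2(B,A) + arccos(C/0.5039) = 0.9599
φ2=120.0° → target in arm frame (-0.0233, 0.0202)
  A cos θ + B sin θ = C:  0.1633·cos θ + -0.4823·sin θ = -0.3360
  θ2 = atan2(B,A) + arccos(C/0.5092) = 1.0472
φ3=240.0° → target in arm frame (0.0291, 0.0101)
  e−x'=0.1109;  (l²−L²−(e−x')²−y'²−z²)/2L = -0.2625
  θ3 = atan2(B,A) + arccos(C/0.4949) = 0.7851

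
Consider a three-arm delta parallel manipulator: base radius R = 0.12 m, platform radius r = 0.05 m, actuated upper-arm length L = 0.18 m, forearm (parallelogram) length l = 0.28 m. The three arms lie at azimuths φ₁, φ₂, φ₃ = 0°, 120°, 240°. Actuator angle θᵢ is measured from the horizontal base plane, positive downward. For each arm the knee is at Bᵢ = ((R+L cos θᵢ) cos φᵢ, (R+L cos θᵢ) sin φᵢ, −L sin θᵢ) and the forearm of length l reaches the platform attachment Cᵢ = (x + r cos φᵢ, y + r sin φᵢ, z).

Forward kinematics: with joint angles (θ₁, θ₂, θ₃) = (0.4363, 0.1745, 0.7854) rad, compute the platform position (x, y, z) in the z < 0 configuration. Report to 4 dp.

(0.0085, 0.0668, -0.2293)

φ1=0.0°: virtual centre (0.2331, 0.0000, -0.0761), radius l
φ2=120.0°: virtual centre (-0.1236, 0.2141, -0.0313), radius l
centre 3 = (0.1973·cos240.0°, 0.1973·sin240.0°, -0.1273) = (-0.0986, -0.1708, -0.1273)
subtract pairs → two planes through P
[-0.7135 0.4283 0.0896]·P = 0.0020;  [-0.6636 -0.3417 -0.1024]·P = -0.0050
det = 0.5280;  x = 0.0028+-0.0251z,  y = 0.0093+-0.2511z
quadratic in z: (1.0637)z²+(0.1590)z+(-0.0195)=0, √Δ=0.3288 → z ∈ {-0.2293, 0.0798}; z = -0.2293 (taking z<0)
x = 0.0085, y = 0.0668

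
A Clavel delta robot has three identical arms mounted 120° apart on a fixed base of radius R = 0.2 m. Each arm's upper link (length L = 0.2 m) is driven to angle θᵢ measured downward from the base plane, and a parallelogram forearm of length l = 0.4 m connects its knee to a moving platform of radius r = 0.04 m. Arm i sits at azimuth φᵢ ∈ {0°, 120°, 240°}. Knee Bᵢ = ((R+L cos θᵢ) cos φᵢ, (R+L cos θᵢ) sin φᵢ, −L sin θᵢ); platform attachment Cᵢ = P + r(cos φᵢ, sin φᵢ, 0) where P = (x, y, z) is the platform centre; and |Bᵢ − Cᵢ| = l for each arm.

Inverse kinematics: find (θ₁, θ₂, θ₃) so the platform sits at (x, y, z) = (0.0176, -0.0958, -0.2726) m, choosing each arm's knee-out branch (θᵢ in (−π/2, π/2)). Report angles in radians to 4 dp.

arm 1 (φ=0.0°): x'=0.0176, y'=-0.0958
  e−x'=0.1424;  (l²−L²−(e−x')²−y'²−z²)/2L = 0.0406
  θ1 = atan2(B,A) + arccos(C/0.3076) = 0.3490
rotate P by −φ2: (-0.0918, 0.0327, -0.2726)
  e−x'=0.2518;  (l²−L²−(e−x')²−y'²−z²)/2L = -0.0469
  √(A²+B²)=0.3711;  θ2 = -0.8251+1.6975 ≈ 0.8724
φ3=240.0° → target in arm frame (0.0742, 0.0631)
  e−x'=0.0858;  (l²−L²−(e−x')²−y'²−z²)/2L = 0.0858
  γ=atan2(-0.2726,0.0858)=-1.2657;  ψ=arccos(0.3003)=1.2657;  θ3=γ+ψ≈0.0000

θ₁ = 0.3490, θ₂ = 0.8724, θ₃ = 0.0000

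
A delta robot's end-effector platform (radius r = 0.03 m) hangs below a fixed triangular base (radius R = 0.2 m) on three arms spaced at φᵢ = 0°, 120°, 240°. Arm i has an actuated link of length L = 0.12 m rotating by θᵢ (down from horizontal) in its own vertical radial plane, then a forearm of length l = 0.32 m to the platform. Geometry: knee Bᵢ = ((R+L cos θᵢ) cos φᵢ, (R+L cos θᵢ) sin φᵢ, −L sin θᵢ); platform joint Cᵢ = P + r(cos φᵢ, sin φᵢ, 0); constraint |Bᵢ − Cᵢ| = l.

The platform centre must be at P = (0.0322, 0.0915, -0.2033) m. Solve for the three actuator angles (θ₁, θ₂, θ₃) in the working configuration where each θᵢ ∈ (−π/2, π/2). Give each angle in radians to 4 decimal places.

θ₁ = 0.2620, θ₂ = -0.0879, θ₃ = 1.2216

rotate P by −φ1: (0.0322, 0.0915, -0.2033)
  e−x'=0.1378;  (l²−L²−(e−x')²−y'²−z²)/2L = 0.0805
  θ1 = atan2(B,A) + arccos(C/0.2456) = 0.2620
φ2=120.0° → target in arm frame (0.0631, -0.0736)
  A=0.1069, B=-0.2033, C=(l²−L²−A²−y'²−z²)/(2L)=0.1243
  √(A²+B²)=0.2297;  θ2 = -1.0869+0.9990 ≈ -0.0879
rotate P by −φ3: (-0.0953, -0.0179, -0.2033)
  A=0.2653, B=-0.2033, C=(l²−L²−A²−y'²−z²)/(2L)=-0.1002
  γ=atan2(-0.2033,0.2653)=-0.6538;  ψ=arccos(-0.2999)=1.8753;  θ3=γ+ψ≈1.2216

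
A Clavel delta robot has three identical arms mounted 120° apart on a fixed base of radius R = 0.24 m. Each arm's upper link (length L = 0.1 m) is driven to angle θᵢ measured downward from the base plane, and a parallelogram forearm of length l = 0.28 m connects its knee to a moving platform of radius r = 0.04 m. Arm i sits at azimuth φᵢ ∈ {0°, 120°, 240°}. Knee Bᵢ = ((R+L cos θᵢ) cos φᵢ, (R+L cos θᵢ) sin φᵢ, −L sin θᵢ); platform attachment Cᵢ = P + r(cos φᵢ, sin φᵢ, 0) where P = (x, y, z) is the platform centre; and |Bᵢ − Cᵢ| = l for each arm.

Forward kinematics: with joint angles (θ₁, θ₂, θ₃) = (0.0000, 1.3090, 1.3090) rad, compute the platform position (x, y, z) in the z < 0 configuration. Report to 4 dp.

(0.0748, 0.0000, -0.1664)

O1 = (0.3000·cos0.0°, 0.3000·sin0.0°, 0.0000) = (0.3000, 0.0000, 0.0000)
arm 2 at φ=120.0°: e+L cos θ2 = 0.2259;  O2 = (-0.1129, 0.1956, -0.0966)
O3 = (0.2259·cos240.0°, 0.2259·sin240.0°, -0.0966) = (-0.1129, -0.1956, -0.0966)
|O₂|²−|O₁|² = -0.0296;  |O₃|²−|O₁|² = -0.0296
linear system: -0.8259x+0.3912y = -0.0296−-0.1932z; -0.8259x+-0.3912y = -0.0296−-0.1932z
Cramer: x(z) = 0.0359-0.2339z;  y(z) = 0.0000+0.0000z
into |P−O₁|² = l²: 1.0547z² + 0.1236z + -0.0087 = 0;  Δ = 0.0518;  z = -0.1664 or 0.0493 → z<0 root = -0.1664
x = 0.0748, y = 0.0000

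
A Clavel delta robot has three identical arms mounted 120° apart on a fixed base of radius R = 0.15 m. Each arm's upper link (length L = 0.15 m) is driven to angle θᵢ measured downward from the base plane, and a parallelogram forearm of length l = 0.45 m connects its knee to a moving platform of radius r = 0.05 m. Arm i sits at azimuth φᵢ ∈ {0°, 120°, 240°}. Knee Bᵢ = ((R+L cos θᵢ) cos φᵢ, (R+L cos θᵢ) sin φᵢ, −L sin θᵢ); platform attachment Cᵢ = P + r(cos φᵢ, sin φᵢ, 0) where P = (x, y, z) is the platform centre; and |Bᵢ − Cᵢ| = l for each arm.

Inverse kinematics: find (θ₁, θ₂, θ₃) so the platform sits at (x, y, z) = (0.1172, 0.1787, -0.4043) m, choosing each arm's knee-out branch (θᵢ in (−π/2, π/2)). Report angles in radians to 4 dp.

φ1=0.0° → target in arm frame (0.1172, 0.1787)
  A cos θ + B sin θ = C:  -0.0172·cos θ + -0.4043·sin θ = -0.0523
  θ1 = atan2(B,A) + arccos(C/0.4047) = 0.0871
φ2=120.0° → target in arm frame (0.0962, -0.1908)
  e−x'=0.0038;  (l²−L²−(e−x')²−y'²−z²)/2L = -0.0663
  γ=atan2(-0.4043,0.0038)=-1.5613;  ψ=arccos(-0.1640)=1.7356;  θ2=γ+ψ≈0.1743
φ3=240.0° → target in arm frame (-0.2134, 0.0121)
  A=0.3134, B=-0.4043, C=(l²−L²−A²−y'²−z²)/(2L)=-0.2727
  θ3 = atan2(B,A) + arccos(C/0.5115) = 1.2216

θ₁ = 0.0871, θ₂ = 0.1743, θ₃ = 1.2216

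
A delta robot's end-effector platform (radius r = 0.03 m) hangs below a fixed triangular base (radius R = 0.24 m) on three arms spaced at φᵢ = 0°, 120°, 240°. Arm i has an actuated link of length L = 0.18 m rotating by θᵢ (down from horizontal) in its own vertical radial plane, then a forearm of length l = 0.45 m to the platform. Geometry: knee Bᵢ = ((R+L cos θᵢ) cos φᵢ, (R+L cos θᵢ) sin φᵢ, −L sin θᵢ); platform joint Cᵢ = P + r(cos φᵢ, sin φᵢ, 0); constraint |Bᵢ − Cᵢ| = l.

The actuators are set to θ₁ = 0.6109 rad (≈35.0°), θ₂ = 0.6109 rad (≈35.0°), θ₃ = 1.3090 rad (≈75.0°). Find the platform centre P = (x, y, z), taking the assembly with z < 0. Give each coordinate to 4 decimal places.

(0.0587, 0.1017, -0.4241)

φ1=0.0°: virtual centre (0.3574, 0.0000, -0.1032), radius l
arm 2 at φ=120.0°: (R−r)+L cos θ2 = 0.3574;  centre 2 = (-0.1787, 0.3096, -0.1032)
centre 3 = (0.2566·cos240.0°, 0.2566·sin240.0°, -0.1739) = (-0.1283, -0.2222, -0.1739)
|centre ₂|²−|centre ₁|² = 0.0000;  |centre ₃|²−|centre ₁|² = -0.0424
linear system: -1.0723x+0.6191y = 0.0000−0.0000z; -0.9715x+-0.4444y = -0.0424−-0.1412z
Cramer: x(z) = 0.0243-0.0811z;  y(z) = 0.0421-0.1405z
sphere 1 gives Az²+Bz+C=0 with A=1.0263, B=0.2487, C=-0.0791;  B²−4AC=0.3866;  roots -0.4241, 0.1817;  negative root z = -0.4241
x = 0.0587, y = 0.1017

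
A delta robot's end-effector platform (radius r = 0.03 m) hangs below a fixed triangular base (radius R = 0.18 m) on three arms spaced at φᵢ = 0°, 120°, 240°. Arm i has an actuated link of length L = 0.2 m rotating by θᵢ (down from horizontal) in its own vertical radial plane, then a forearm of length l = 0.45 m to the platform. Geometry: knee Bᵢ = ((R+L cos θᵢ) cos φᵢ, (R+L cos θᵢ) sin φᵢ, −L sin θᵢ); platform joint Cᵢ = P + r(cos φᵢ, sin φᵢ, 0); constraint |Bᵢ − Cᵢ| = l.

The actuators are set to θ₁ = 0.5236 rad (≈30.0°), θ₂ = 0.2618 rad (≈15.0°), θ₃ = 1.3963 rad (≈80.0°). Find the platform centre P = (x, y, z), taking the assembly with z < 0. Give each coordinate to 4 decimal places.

φ1=0.0°: virtual centre (0.3232, 0.0000, -0.1000), radius l
S2 = (0.3432·cos120.0°, 0.3432·sin120.0°, -0.0518) = (-0.1716, 0.2972, -0.0518)
arm 3 at φ=240.0°: (R−r)+L cos θ3 = 0.1847;  S3 = (-0.0924, -0.1600, -0.1970)
|S₂|²−|S₁|² = 0.0060;  |S₃|²−|S₁|² = -0.0415
linear system: -0.9896x+0.5944y = 0.0060−0.0965z; -0.8311x+-0.3199y = -0.0415−-0.1939z
det = 0.8107;  x = 0.0281+-0.1041z,  y = 0.0569+-0.3356z
quadratic in z: (1.1235)z²+(0.2233)z+(-0.1022)=0, √Δ=0.7135 → z ∈ {-0.4169, 0.2182}; z = -0.4169 (taking z<0)
x = 0.0715, y = 0.1968

(0.0715, 0.1968, -0.4169)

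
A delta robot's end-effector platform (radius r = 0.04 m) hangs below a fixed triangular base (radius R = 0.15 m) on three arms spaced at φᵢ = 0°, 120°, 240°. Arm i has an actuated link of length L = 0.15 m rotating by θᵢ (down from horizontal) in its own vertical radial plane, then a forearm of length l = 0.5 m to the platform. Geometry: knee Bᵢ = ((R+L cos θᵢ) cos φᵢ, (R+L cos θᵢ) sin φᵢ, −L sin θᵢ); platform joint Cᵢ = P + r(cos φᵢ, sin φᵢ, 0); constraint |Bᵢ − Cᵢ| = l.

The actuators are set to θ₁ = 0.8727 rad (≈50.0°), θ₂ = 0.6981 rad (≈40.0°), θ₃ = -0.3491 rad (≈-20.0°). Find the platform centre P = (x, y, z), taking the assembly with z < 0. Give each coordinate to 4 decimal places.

arm 1 at φ=0.0°: e+L cos θ1 = 0.2064;  S1 = (0.2064, 0.0000, -0.1149)
φ2=120.0°: virtual centre (-0.1125, 0.1948, -0.0964), radius l
S3 = (0.2510·cos240.0°, 0.2510·sin240.0°, 0.0513) = (-0.1255, -0.2173, 0.0513)
|S₂|²−|S₁|² = 0.0041;  |S₃|²−|S₁|² = 0.0098
linear system: -0.6377x+0.3896y = 0.0041−0.0370z; -0.6638x+-0.4347y = 0.0098−0.3324z
det = 0.5358;  x = -0.0104+0.2717z,  y = -0.0066+0.3499z
sphere 1 gives Az²+Bz+C=0 with A=1.1962, B=0.1073, C=-0.1897;  B²−4AC=0.9194;  roots -0.4456, 0.3559;  negative root z = -0.4456
x = -0.1315, y = -0.1625

(-0.1315, -0.1625, -0.4456)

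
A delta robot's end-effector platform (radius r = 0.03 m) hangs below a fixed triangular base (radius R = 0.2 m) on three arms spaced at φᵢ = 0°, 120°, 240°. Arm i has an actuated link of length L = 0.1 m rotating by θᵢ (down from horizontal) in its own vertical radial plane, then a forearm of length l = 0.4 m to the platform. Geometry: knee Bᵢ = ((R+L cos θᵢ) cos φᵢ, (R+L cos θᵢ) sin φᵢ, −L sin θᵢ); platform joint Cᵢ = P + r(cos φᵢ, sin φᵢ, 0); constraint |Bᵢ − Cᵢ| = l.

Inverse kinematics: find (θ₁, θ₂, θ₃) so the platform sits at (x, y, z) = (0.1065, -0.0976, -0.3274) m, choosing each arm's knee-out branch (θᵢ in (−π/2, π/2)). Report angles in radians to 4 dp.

θ₁ = -0.2624, θ₂ = 1.3963, θ₃ = 0.3491

φ1=0.0° → target in arm frame (0.1065, -0.0976)
  A=0.0635, B=-0.3274, C=(l²−L²−A²−y'²−z²)/(2L)=0.1463
  θ1 = atan2(B,A) + arccos(C/0.3335) = -0.2624
arm 2 (φ=120.0°): x'=-0.1378, y'=-0.0434
  A cos θ + B sin θ = C:  0.3078·cos θ + -0.3274·sin θ = -0.2690
  θ2 = atan2(B,A) + arccos(C/0.4494) = 1.3963
arm 3 (φ=240.0°): x'=0.0313, y'=0.1410
  e−x'=0.1387;  (l²−L²−(e−x')²−y'²−z²)/2L = 0.0184
  √(A²+B²)=0.3556;  θ3 = -1.1700+1.5191 ≈ 0.3491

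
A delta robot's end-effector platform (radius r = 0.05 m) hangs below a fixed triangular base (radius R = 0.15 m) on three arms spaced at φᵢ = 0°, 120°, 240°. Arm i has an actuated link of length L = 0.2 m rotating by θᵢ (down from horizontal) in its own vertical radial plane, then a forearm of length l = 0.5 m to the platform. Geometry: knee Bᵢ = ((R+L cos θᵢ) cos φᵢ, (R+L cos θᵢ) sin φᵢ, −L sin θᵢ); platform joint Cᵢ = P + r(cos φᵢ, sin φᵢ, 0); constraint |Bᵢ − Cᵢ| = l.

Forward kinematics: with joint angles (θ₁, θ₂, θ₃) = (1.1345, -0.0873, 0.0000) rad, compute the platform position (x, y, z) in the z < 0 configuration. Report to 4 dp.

φ1=0.0°: virtual centre (0.1845, 0.0000, -0.1813), radius l
S2 = (0.2992·cos120.0°, 0.2992·sin120.0°, 0.0174) = (-0.1496, 0.2591, 0.0174)
arm 3 at φ=240.0°: ρ3 = 0.3000;  S3 = (-0.1500, -0.2598, 0.0000)
eliminate P² terms by subtracting sphere 1 from 2 and 3
plane₁₂: -0.6683x+0.5183y+0.3974z = 0.0229
det = 0.6940;  x = -0.0344+0.5683z,  y = -0.0001+-0.0340z
into |P−S₁|² = l²: 1.3241z² + 0.1137z + -0.1692 = 0;  Δ = 0.9091;  z = -0.4030 or 0.3171 → z<0 root = -0.4030
x = -0.2634, y = 0.0136

(-0.2634, 0.0136, -0.4030)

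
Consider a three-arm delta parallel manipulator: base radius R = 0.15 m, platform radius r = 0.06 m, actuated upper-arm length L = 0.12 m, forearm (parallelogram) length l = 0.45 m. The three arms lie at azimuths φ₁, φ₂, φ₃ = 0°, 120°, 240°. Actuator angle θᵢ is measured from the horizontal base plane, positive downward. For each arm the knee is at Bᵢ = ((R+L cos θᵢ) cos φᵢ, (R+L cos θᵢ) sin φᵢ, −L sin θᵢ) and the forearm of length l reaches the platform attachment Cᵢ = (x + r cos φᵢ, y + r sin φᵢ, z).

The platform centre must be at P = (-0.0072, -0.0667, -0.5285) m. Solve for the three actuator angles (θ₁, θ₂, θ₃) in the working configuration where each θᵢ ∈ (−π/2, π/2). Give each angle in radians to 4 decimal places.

φ1=0.0° → target in arm frame (-0.0072, -0.0667)
  A=0.0972, B=-0.5285, C=(l²−L²−A²−y'²−z²)/(2L)=-0.4380
  θ1 = atan2(B,A) + arccos(C/0.5374) = 1.1346
φ2=120.0° → target in arm frame (-0.0542, 0.0396)
  A=0.1442, B=-0.5285, C=(l²−L²−A²−y'²−z²)/(2L)=-0.4732
  √(A²+B²)=0.5478;  θ2 = -1.3045+2.6135 ≈ 1.3090
φ3=240.0° → target in arm frame (0.0614, 0.0271)
  A cos θ + B sin θ = C:  0.0286·cos θ + -0.5285·sin θ = -0.3865
  θ3 = atan2(B,A) + arccos(C/0.5293) = 0.8729

θ₁ = 1.1346, θ₂ = 1.3090, θ₃ = 0.8729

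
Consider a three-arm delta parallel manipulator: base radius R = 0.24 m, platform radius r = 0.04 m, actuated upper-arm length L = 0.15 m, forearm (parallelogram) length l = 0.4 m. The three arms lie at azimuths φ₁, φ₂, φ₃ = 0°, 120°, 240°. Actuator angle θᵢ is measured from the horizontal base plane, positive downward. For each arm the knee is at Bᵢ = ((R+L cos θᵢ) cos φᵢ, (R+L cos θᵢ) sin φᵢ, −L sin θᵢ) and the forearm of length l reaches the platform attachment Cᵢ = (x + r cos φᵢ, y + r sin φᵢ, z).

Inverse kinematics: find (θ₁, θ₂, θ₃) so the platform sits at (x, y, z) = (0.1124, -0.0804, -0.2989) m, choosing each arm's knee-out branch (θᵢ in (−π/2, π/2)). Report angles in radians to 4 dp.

θ₁ = -0.0876, θ₂ = 1.3086, θ₃ = 0.6107

rotate P by −φ1: (0.1124, -0.0804, -0.2989)
  A=0.0876, B=-0.2989, C=(l²−L²−A²−y'²−z²)/(2L)=0.1134
  γ=atan2(-0.2989,0.0876)=-1.2857;  ψ=arccos(0.3641)=1.1981;  θ1=γ+ψ≈-0.0876
arm 2 (φ=120.0°): x'=-0.1258, y'=-0.0571
  A=0.3258, B=-0.2989, C=(l²−L²−A²−y'²−z²)/(2L)=-0.2042
  γ=atan2(-0.2989,0.3258)=-0.7423;  ψ=arccos(-0.4619)=2.0509;  θ2=γ+ψ≈1.3086
rotate P by −φ3: (0.0134, 0.1375, -0.2989)
  A=0.1866, B=-0.2989, C=(l²−L²−A²−y'²−z²)/(2L)=-0.0186
  γ=atan2(-0.2989,0.1866)=-1.0128;  ψ=arccos(-0.0527)=1.6235;  θ3=γ+ψ≈0.6107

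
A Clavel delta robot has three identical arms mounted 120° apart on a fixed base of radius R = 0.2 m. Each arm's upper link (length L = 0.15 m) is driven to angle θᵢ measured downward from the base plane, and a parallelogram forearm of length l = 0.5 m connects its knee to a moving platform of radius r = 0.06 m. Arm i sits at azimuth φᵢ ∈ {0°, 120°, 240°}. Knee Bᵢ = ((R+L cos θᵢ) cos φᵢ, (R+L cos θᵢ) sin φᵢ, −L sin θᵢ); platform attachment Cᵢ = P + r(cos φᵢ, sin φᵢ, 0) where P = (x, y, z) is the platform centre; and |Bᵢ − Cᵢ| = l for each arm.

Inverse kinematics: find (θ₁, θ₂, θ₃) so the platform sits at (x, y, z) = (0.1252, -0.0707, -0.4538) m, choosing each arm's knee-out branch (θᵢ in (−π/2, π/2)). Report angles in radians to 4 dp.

θ₁ = -0.0877, θ₂ = 0.8724, θ₃ = 0.4363

rotate P by −φ1: (0.1252, -0.0707, -0.4538)
  A=0.0148, B=-0.4538, C=(l²−L²−A²−y'²−z²)/(2L)=0.0545
  √(A²+B²)=0.4540;  θ1 = -1.5382+1.4505 ≈ -0.0877
φ2=120.0° → target in arm frame (-0.1238, -0.0731)
  A=0.2638, B=-0.4538, C=(l²−L²−A²−y'²−z²)/(2L)=-0.1779
  γ=atan2(-0.4538,0.2638)=-1.0442;  ψ=arccos(-0.3390)=1.9166;  θ2=γ+ψ≈0.8724
rotate P by −φ3: (-0.0014, 0.1438, -0.4538)
  e−x'=0.1414;  (l²−L²−(e−x')²−y'²−z²)/2L = -0.0636
  θ3 = atan2(B,A) + arccos(C/0.4753) = 0.4363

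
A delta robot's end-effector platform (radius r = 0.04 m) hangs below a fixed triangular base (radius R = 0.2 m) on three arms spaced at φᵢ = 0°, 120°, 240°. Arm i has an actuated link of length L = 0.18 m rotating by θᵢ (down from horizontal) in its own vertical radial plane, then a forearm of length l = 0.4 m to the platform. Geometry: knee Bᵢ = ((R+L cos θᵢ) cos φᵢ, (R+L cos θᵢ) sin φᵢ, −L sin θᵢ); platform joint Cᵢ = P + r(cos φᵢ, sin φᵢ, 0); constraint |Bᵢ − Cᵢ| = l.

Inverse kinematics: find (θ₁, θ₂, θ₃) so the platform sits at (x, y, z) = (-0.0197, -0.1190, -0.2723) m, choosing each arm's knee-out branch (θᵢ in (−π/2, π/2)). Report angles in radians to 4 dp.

θ₁ = 0.5237, θ₂ = 0.8728, θ₃ = -0.3488

φ1=0.0° → target in arm frame (-0.0197, -0.1190)
  e−x'=0.1797;  (l²−L²−(e−x')²−y'²−z²)/2L = 0.0194
  θ1 = atan2(B,A) + arccos(C/0.3263) = 0.5237
φ2=120.0° → target in arm frame (-0.0932, 0.0766)
  A cos θ + B sin θ = C:  0.2532·cos θ + -0.2723·sin θ = -0.0459
  θ2 = atan2(B,A) + arccos(C/0.3718) = 0.8728
φ3=240.0° → target in arm frame (0.1129, 0.0424)
  A cos θ + B sin θ = C:  0.0471·cos θ + -0.2723·sin θ = 0.1373
  θ3 = atan2(B,A) + arccos(C/0.2763) = -0.3488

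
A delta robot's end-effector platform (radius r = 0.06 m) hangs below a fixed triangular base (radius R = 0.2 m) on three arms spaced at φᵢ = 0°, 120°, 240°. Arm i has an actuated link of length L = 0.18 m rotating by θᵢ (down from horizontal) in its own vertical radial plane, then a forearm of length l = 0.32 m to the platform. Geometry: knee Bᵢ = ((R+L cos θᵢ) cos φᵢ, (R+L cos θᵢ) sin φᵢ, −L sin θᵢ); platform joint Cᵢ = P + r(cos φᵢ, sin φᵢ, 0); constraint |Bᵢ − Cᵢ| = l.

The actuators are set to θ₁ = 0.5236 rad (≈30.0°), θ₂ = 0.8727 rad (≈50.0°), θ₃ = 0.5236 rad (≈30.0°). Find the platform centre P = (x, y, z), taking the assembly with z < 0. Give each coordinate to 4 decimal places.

(0.0219, -0.0378, -0.2509)

S1 = (0.2959·cos0.0°, 0.2959·sin0.0°, -0.0900) = (0.2959, 0.0000, -0.0900)
arm 2 at φ=120.0°: ρ2 = 0.2557;  S2 = (-0.1278, 0.2214, -0.1379)
arm 3 at φ=240.0°: ρ3 = 0.2959;  S3 = (-0.1479, -0.2562, -0.0900)
|S₂|²−|S₁|² = -0.0113;  |S₃|²−|S₁|² = 0.0000
[-0.8475 0.4429 -0.0958]·P = -0.0113;  [-0.8877 -0.5125 0.0000]·P = 0.0000
det = 0.8274;  x = 0.0070+-0.0593z,  y = -0.0121+0.1028z
quadratic in z: (1.0141)z²+(0.2118)z+(-0.0107)=0, √Δ=0.2970 → z ∈ {-0.2509, 0.0420}; z = -0.2509 (taking z<0)
x = 0.0219, y = -0.0378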